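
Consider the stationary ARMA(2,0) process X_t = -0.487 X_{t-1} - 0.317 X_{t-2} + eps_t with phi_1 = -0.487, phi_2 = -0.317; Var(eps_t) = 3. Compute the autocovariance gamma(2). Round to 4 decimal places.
\gamma(2) = -0.5290

Multiply the model equation by X_{t-k} and take expectations. With theta_0 = psi_0 = 1 and psi_j the MA(infinity) weights, this gives
  gamma(k) - sum_i phi_i gamma(k-i) = c_k,
  c_k = sigma^2 * sum_{j=k..q} theta_j psi_{j-k}   (c_k = 0 for k > q),
using gamma(-m) = gamma(m).
Pure AR (q = 0): c_0 = sigma^2 = 3, c_k = 0 for k >= 1.
Equations for k = 0, 1, 2 (AR order 2, c_2 = 0):
  (E0) gamma(0) = phi_1 gamma(1) + phi_2 gamma(2) + c_0
  (E1) gamma(1) = phi_1 gamma(0) + phi_2 gamma(1) + c_1
  (E2) gamma(2) = phi_1 gamma(1) + phi_2 gamma(0)
From (E1): gamma(1) = A gamma(0) + B with
  A = phi_1 / (1 - phi_2) = -0.487 / 1.317 = -0.36978,   B = c_1 / (1 - phi_2) = 0 / 1.317 = 0.
Insert (E2) into (E0): gamma(0) (1 - phi_2^2) = phi_1 (1 + phi_2) gamma(1) + c_0.
  phi_1 (1 + phi_2) = (-0.487)(0.683) = -0.332621,   1 - phi_2^2 = 0.899511.
Replace gamma(1) by A gamma(0) + B and collect gamma(0):
  gamma(0) [0.899511 - (-0.332621)(-0.36978)] = c_0 = 3
  gamma(0) * 0.776514 = 3
  gamma(0) = 3 / 0.776514 = 3.863418.
  gamma(1) = A gamma(0) = (-0.36978)(3.863418) = -1.428614.
  gamma(2) = phi_1 gamma(1) + phi_2 gamma(0) = (-0.487)(-1.428614) + (-0.317)(3.863418) = -0.528969.
Therefore gamma(2) = -0.5290 (to 4 decimal places).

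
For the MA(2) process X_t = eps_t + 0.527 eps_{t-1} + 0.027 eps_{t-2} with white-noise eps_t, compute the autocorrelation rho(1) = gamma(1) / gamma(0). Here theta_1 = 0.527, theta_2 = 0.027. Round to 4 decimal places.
\rho(1) = 0.4233

For an MA(q) process with theta_0 = 1, the autocovariance is
  gamma(k) = sigma^2 * sum_{i=0..q-k} theta_i * theta_{i+k},
and rho(k) = gamma(k) / gamma(0). Sigma^2 cancels.
  numerator   = (1)*(0.527) + (0.527)*(0.027) = 0.541229.
  denominator = (1)^2 + (0.527)^2 + (0.027)^2 = 1.278458.
  rho(1) = 0.541229 / 1.278458 = 0.4233.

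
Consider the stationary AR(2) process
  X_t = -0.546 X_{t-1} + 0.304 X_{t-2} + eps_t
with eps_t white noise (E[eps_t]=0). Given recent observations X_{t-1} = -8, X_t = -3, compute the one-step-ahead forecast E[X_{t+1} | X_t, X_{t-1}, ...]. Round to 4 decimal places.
E[X_{t+1} \mid \mathcal F_t] = -0.7940

For an AR(p) model X_t = c + sum_i phi_i X_{t-i} + eps_t, the
one-step-ahead conditional mean is
  E[X_{t+1} | X_t, ...] = c + sum_i phi_i X_{t+1-i}.
Substitute known values:
  E[X_{t+1} | ...] = (-0.546) * (-3) + (0.304) * (-8)
                   = -0.7940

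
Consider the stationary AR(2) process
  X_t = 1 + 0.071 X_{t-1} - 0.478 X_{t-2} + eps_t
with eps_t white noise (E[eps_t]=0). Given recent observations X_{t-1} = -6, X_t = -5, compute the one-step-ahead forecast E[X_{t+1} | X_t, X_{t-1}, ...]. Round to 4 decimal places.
E[X_{t+1} \mid \mathcal F_t] = 3.5130

For an AR(p) model X_t = c + sum_i phi_i X_{t-i} + eps_t, the
one-step-ahead conditional mean is
  E[X_{t+1} | X_t, ...] = c + sum_i phi_i X_{t+1-i}.
Substitute known values:
  E[X_{t+1} | ...] = 1 + (0.071) * (-5) + (-0.478) * (-6)
                   = 3.5130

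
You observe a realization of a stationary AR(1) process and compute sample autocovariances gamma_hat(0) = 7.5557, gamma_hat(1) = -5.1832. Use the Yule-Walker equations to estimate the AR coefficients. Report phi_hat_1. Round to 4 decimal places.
\hat\phi_{1} = -0.6860

The Yule-Walker equations for an AR(p) process read, in matrix form,
  Gamma_p phi = r_p,   with   (Gamma_p)_{ij} = gamma(|i - j|),
                       (r_p)_i = gamma(i),   i,j = 1..p.
Substitute the sample gammas (Toeplitz matrix and right-hand side of size 1):
  Gamma_p = [[7.5557]]
  r_p     = [-5.1832]
With p = 1 this is the single equation gamma(0) phi_1 = gamma(1):
  phi_hat_1 = gamma(1) / gamma(0) = -5.1832 / 7.5557 = -0.6860.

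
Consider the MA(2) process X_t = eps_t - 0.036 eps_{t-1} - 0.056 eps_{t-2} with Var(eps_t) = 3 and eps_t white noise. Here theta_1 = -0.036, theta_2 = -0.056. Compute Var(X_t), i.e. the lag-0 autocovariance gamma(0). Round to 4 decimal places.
\gamma(0) = 3.0133

For an MA(q) process X_t = eps_t + sum_i theta_i eps_{t-i} with
Var(eps_t) = sigma^2, the variance is
  gamma(0) = sigma^2 * (1 + sum_i theta_i^2).
  sum_i theta_i^2 = (-0.036)^2 + (-0.056)^2 = 0.001296 + 0.003136 = 0.004432.
  gamma(0) = 3 * (1 + 0.004432) = 3 * 1.004432 = 3.013296, which rounds to 3.0133.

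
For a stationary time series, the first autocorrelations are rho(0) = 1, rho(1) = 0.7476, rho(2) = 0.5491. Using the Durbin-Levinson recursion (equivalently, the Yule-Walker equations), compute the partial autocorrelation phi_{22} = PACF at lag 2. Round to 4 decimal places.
\phi_{22} = -0.0222

The PACF at lag k is phi_{kk}, the last component of the solution
to the Yule-Walker system G_k phi = r_k where
  (G_k)_{ij} = rho(|i - j|), (r_k)_i = rho(i), i,j = 1..k.
Equivalently, Durbin-Levinson gives phi_{kk} iteratively:
  phi_{11} = rho(1)
  phi_{kk} = [rho(k) - sum_{j=1..k-1} phi_{k-1,j} rho(k-j)]
            / [1 - sum_{j=1..k-1} phi_{k-1,j} rho(j)],
  phi_{k,j} = phi_{k-1,j} - phi_{kk} phi_{k-1,k-j},  j = 1..k-1.
Step k = 1:
  phi_11 = rho(1) = 0.7476.
Step k = 2:
  phi_22 = [rho(2) - phi_11 rho(1)] / [1 - phi_11 rho(1)] = [0.5491 - (0.7476)(0.7476)] / [1 - (0.7476)(0.7476)]
         = -0.00980576 / 0.44109424 = -0.0222.
Therefore phi_{22} = -0.0222.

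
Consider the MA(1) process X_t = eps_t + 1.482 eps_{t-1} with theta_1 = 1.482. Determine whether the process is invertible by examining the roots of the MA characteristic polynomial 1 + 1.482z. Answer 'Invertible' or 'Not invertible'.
\text{Not invertible}

The MA(q) characteristic polynomial is P(z) = 1 + 1.482z.
Invertibility requires all roots to lie outside the unit circle, i.e. |z| > 1 for every root.
This is linear in z: 1 + (1.482) z = 0  =>  z = -1/(1.482) = -0.674764,  |z| = 0.674764.
Moduli of all roots: 0.6748.
All moduli strictly greater than 1? No.
Verdict: Not invertible.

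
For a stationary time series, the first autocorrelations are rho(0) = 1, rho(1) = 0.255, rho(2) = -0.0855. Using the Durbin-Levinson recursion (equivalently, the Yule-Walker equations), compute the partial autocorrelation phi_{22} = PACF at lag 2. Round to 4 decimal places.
\phi_{22} = -0.1610

The PACF at lag k is phi_{kk}, the last component of the solution
to the Yule-Walker system G_k phi = r_k where
  (G_k)_{ij} = rho(|i - j|), (r_k)_i = rho(i), i,j = 1..k.
Equivalently, Durbin-Levinson gives phi_{kk} iteratively:
  phi_{11} = rho(1)
  phi_{kk} = [rho(k) - sum_{j=1..k-1} phi_{k-1,j} rho(k-j)]
            / [1 - sum_{j=1..k-1} phi_{k-1,j} rho(j)],
  phi_{k,j} = phi_{k-1,j} - phi_{kk} phi_{k-1,k-j},  j = 1..k-1.
Step k = 1:
  phi_11 = rho(1) = 0.255.
Step k = 2:
  phi_22 = [rho(2) - phi_11 rho(1)] / [1 - phi_11 rho(1)] = [-0.0855 - (0.255)(0.255)] / [1 - (0.255)(0.255)]
         = -0.150525 / 0.934975 = -0.161.
Therefore phi_{22} = -0.1610.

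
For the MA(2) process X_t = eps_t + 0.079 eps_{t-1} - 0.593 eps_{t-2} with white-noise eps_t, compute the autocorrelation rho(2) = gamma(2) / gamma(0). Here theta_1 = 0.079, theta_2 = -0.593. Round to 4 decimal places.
\rho(2) = -0.4367

For an MA(q) process with theta_0 = 1, the autocovariance is
  gamma(k) = sigma^2 * sum_{i=0..q-k} theta_i * theta_{i+k},
and rho(k) = gamma(k) / gamma(0). Sigma^2 cancels.
  numerator   = (1)*(-0.593) = -0.593.
  denominator = (1)^2 + (0.079)^2 + (-0.593)^2 = 1.35789.
  rho(2) = -0.593 / 1.35789 = -0.4367.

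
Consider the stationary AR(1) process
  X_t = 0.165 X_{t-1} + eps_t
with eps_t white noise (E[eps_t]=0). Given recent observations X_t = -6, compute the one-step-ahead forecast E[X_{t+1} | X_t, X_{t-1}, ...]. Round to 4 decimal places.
E[X_{t+1} \mid \mathcal F_t] = -0.9900

For an AR(p) model X_t = c + sum_i phi_i X_{t-i} + eps_t, the
one-step-ahead conditional mean is
  E[X_{t+1} | X_t, ...] = c + sum_i phi_i X_{t+1-i}.
Substitute known values:
  E[X_{t+1} | ...] = (0.165) * (-6)
                   = -0.9900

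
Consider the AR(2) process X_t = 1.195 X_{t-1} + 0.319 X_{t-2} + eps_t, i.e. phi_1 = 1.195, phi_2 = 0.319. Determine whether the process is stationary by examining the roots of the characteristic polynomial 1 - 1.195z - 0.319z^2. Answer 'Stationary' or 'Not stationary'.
\text{Not stationary}

The AR(p) characteristic polynomial is P(z) = 1 - 1.195z - 0.319z^2.
Stationarity requires all roots to lie outside the unit circle, i.e. |z| > 1 for every root.
Set 1 + (-1.195) z + (-0.319) z^2 = 0, i.e. a z^2 + b z + c = 0 with a = -0.319, b = -1.195, c = 1.
Discriminant D = b^2 - 4ac = (-1.195)^2 - 4*(-0.319)*1 = 1.428025 - (-1.276) = 2.704025.
D >= 0, so the roots are real: z = (-b +/- sqrt(D)) / (2a) = (1.195 +/- 1.644392) / (-0.638).
  z_1 = (1.195 + 1.644392) / (-0.638) = -4.4505,   |z_1| = 4.4505.
  z_2 = (1.195 - 1.644392) / (-0.638) = 0.7044,   |z_2| = 0.7044.
Moduli of all roots: 4.4505, 0.7044.
All moduli strictly greater than 1? No.
Verdict: Not stationary.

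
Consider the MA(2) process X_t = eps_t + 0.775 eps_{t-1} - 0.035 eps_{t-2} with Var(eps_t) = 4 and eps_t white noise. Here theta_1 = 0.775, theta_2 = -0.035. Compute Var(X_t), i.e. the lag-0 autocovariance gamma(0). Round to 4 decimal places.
\gamma(0) = 6.4074

For an MA(q) process X_t = eps_t + sum_i theta_i eps_{t-i} with
Var(eps_t) = sigma^2, the variance is
  gamma(0) = sigma^2 * (1 + sum_i theta_i^2).
  sum_i theta_i^2 = (0.775)^2 + (-0.035)^2 = 0.600625 + 0.001225 = 0.60185.
  gamma(0) = 4 * (1 + 0.60185) = 4 * 1.60185 = 6.4074.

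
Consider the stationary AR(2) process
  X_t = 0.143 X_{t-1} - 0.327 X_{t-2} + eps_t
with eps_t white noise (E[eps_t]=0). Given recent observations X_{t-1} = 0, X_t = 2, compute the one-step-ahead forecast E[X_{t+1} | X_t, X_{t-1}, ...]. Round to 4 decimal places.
E[X_{t+1} \mid \mathcal F_t] = 0.2860

For an AR(p) model X_t = c + sum_i phi_i X_{t-i} + eps_t, the
one-step-ahead conditional mean is
  E[X_{t+1} | X_t, ...] = c + sum_i phi_i X_{t+1-i}.
Substitute known values:
  E[X_{t+1} | ...] = (0.143) * (2) + (-0.327) * (0)
                   = 0.2860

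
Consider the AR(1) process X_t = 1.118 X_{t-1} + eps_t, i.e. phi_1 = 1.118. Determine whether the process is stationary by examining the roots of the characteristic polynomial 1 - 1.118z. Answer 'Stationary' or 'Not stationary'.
\text{Not stationary}

The AR(p) characteristic polynomial is P(z) = 1 - 1.118z.
Stationarity requires all roots to lie outside the unit circle, i.e. |z| > 1 for every root.
This is linear in z: 1 + (-1.118) z = 0  =>  z = -1/(-1.118) = 0.894454,  |z| = 0.894454.
Moduli of all roots: 0.8945.
All moduli strictly greater than 1? No.
Verdict: Not stationary.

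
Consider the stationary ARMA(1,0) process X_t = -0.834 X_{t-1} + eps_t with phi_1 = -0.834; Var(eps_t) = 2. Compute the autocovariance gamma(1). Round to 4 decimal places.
\gamma(1) = -5.4788

Multiply the model equation by X_{t-k} and take expectations. With theta_0 = psi_0 = 1 and psi_j the MA(infinity) weights, this gives
  gamma(k) - sum_i phi_i gamma(k-i) = c_k,
  c_k = sigma^2 * sum_{j=k..q} theta_j psi_{j-k}   (c_k = 0 for k > q),
using gamma(-m) = gamma(m).
Pure AR (q = 0): c_0 = sigma^2 = 2, c_k = 0 for k >= 1.
Equations for k = 0 and k = 1 (AR order 1):
  gamma(0) = phi_1 gamma(1) + c_0
  gamma(1) = phi_1 gamma(0) + c_1
Substituting the second into the first: gamma(0) (1 - phi_1^2) = c_0 + phi_1 c_1, so
  gamma(0) = c_0 / (1 - phi_1^2) = 2 / (1 - (-0.834)^2) = 2 / 0.304444 = 6.569353.
  gamma(1) = phi_1 gamma(0) = (-0.834)(6.569353) = -5.47884.
Therefore gamma(1) = -5.4788 (to 4 decimal places).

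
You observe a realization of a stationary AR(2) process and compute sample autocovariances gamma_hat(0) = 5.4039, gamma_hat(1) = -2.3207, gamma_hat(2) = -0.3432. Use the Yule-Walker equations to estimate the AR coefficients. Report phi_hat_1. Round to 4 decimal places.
\hat\phi_{1} = -0.5600

The Yule-Walker equations for an AR(p) process read, in matrix form,
  Gamma_p phi = r_p,   with   (Gamma_p)_{ij} = gamma(|i - j|),
                       (r_p)_i = gamma(i),   i,j = 1..p.
Substitute the sample gammas (Toeplitz matrix and right-hand side of size 2):
  Gamma_p = [[5.4039, -2.3207], [-2.3207, 5.4039]]
  r_p     = [-2.3207, -0.3432]
Written out:
  5.4039 phi_1 - 2.3207 phi_2 = -2.3207
  -2.3207 phi_1 + 5.4039 phi_2 = -0.3432
Solve by Cramer's rule:
  det = gamma(0)^2 - gamma(1)^2 = (5.4039)^2 - (-2.3207)^2 = 29.20213521 - 5.38564849 = 23.81648672
  phi_hat_1 = [gamma(1) gamma(0) - gamma(1) gamma(2)] / det = [(-2.3207)(5.4039) - (-2.3207)(-0.3432)] / 23.81648672 = -13.33729497 / 23.81648672 = -0.56
  phi_hat_2 = [gamma(0) gamma(2) - gamma(1)^2] / det = [(5.4039)(-0.3432) - (-2.3207)^2] / 23.81648672 = -7.24026697 / 23.81648672 = -0.304
So phi_hat = [-0.5600, -0.3040].
Therefore phi_hat_1 = -0.5600.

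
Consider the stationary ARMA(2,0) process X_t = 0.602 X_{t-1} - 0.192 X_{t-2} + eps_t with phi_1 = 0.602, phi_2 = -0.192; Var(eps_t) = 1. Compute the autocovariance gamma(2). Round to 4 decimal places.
\gamma(2) = 0.1561

Multiply the model equation by X_{t-k} and take expectations. With theta_0 = psi_0 = 1 and psi_j the MA(infinity) weights, this gives
  gamma(k) - sum_i phi_i gamma(k-i) = c_k,
  c_k = sigma^2 * sum_{j=k..q} theta_j psi_{j-k}   (c_k = 0 for k > q),
using gamma(-m) = gamma(m).
Pure AR (q = 0): c_0 = sigma^2 = 1, c_k = 0 for k >= 1.
Equations for k = 0, 1, 2 (AR order 2, c_2 = 0):
  (E0) gamma(0) = phi_1 gamma(1) + phi_2 gamma(2) + c_0
  (E1) gamma(1) = phi_1 gamma(0) + phi_2 gamma(1) + c_1
  (E2) gamma(2) = phi_1 gamma(1) + phi_2 gamma(0)
From (E1): gamma(1) = A gamma(0) + B with
  A = phi_1 / (1 - phi_2) = 0.602 / 1.192 = 0.505034,   B = c_1 / (1 - phi_2) = 0 / 1.192 = 0.
Insert (E2) into (E0): gamma(0) (1 - phi_2^2) = phi_1 (1 + phi_2) gamma(1) + c_0.
  phi_1 (1 + phi_2) = (0.602)(0.808) = 0.486416,   1 - phi_2^2 = 0.963136.
Replace gamma(1) by A gamma(0) + B and collect gamma(0):
  gamma(0) [0.963136 - (0.486416)(0.505034)] = c_0 = 1
  gamma(0) * 0.71748 = 1
  gamma(0) = 1 / 0.71748 = 1.393768.
  gamma(1) = A gamma(0) = (0.505034)(1.393768) = 0.7039.
  gamma(2) = phi_1 gamma(1) + phi_2 gamma(0) = (0.602)(0.7039) + (-0.192)(1.393768) = 0.156144.
Therefore gamma(2) = 0.1561 (to 4 decimal places).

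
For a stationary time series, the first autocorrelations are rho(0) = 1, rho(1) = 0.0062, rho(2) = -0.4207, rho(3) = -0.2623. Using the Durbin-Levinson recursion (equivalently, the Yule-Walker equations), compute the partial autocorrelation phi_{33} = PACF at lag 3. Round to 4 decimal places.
\phi_{33} = -0.3111

The PACF at lag k is phi_{kk}, the last component of the solution
to the Yule-Walker system G_k phi = r_k where
  (G_k)_{ij} = rho(|i - j|), (r_k)_i = rho(i), i,j = 1..k.
Equivalently, Durbin-Levinson gives phi_{kk} iteratively:
  phi_{11} = rho(1)
  phi_{kk} = [rho(k) - sum_{j=1..k-1} phi_{k-1,j} rho(k-j)]
            / [1 - sum_{j=1..k-1} phi_{k-1,j} rho(j)],
  phi_{k,j} = phi_{k-1,j} - phi_{kk} phi_{k-1,k-j},  j = 1..k-1.
Step k = 1:
  phi_11 = rho(1) = 0.0062.
Step k = 2:
  phi_22 = [rho(2) - phi_11 rho(1)] / [1 - phi_11 rho(1)] = [-0.4207 - (0.0062)(0.0062)] / [1 - (0.0062)(0.0062)]
         = -0.42073844 / 0.99996156 = -0.420755.
  Update: phi_21 = phi_11 - phi_22 phi_11 = 0.0062 - (-0.420755)(0.0062) = 0.008809.
Step k = 3:
  phi_33 = [rho(3) - phi_21 rho(2) - phi_22 rho(1)] / [1 - phi_21 rho(1) - phi_22 rho(2)]
    numerator   = -0.2623 - (0.008809)(-0.4207) - (-0.420755)(0.0062) = -0.25598551
    denominator = 1 - (0.008809)(0.0062) - (-0.420755)(-0.4207) = 0.82293392
  phi_33 = -0.25598551 / 0.82293392 = -0.3111.
Therefore phi_{33} = -0.3111.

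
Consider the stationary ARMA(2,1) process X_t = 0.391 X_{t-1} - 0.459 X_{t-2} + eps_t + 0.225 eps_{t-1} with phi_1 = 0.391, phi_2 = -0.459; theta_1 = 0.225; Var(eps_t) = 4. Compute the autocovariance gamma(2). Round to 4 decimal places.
\gamma(2) = -2.0239

Multiply the model equation by X_{t-k} and take expectations. With theta_0 = psi_0 = 1 and psi_j the MA(infinity) weights, this gives
  gamma(k) - sum_i phi_i gamma(k-i) = c_k,
  c_k = sigma^2 * sum_{j=k..q} theta_j psi_{j-k}   (c_k = 0 for k > q),
using gamma(-m) = gamma(m).
psi-weights needed (psi_j = theta_j + sum_i phi_i psi_{j-i}):
  psi_1 = theta_1 + phi_1 = 0.225 + (0.391) = 0.616
Right-hand sides:
  c_0 = sigma^2 (1 + theta_1 psi_1) = 4 * (1 + (0.225)(0.616)) = 4 * 1.1386 = 4.5544
  c_1 = sigma^2 theta_1 = 4 * (0.225) = 0.9
  c_2 = 0
Equations for k = 0, 1, 2 (AR order 2, c_2 = 0):
  (E0) gamma(0) = phi_1 gamma(1) + phi_2 gamma(2) + c_0
  (E1) gamma(1) = phi_1 gamma(0) + phi_2 gamma(1) + c_1
  (E2) gamma(2) = phi_1 gamma(1) + phi_2 gamma(0)
From (E1): gamma(1) = A gamma(0) + B with
  A = phi_1 / (1 - phi_2) = 0.391 / 1.459 = 0.267992,   B = c_1 / (1 - phi_2) = 0.9 / 1.459 = 0.616861.
Insert (E2) into (E0): gamma(0) (1 - phi_2^2) = phi_1 (1 + phi_2) gamma(1) + c_0.
  phi_1 (1 + phi_2) = (0.391)(0.541) = 0.211531,   1 - phi_2^2 = 0.789319.
Replace gamma(1) by A gamma(0) + B and collect gamma(0):
  gamma(0) [0.789319 - (0.211531)(0.267992)] = (0.211531)(0.616861) + 4.5544
  gamma(0) * 0.73263 = 4.684885
  gamma(0) = 4.684885 / 0.73263 = 6.394609.
  gamma(1) = A gamma(0) + B = (0.267992)(6.394609) + (0.616861) = 2.330563.
  gamma(2) = phi_1 gamma(1) + phi_2 gamma(0) = (0.391)(2.330563) + (-0.459)(6.394609) = -2.023875.
Therefore gamma(2) = -2.0239 (to 4 decimal places).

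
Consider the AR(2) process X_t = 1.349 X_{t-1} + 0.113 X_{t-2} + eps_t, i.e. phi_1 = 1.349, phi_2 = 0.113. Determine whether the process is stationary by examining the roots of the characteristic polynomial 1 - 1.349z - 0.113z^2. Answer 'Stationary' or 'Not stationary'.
\text{Not stationary}

The AR(p) characteristic polynomial is P(z) = 1 - 1.349z - 0.113z^2.
Stationarity requires all roots to lie outside the unit circle, i.e. |z| > 1 for every root.
Set 1 + (-1.349) z + (-0.113) z^2 = 0, i.e. a z^2 + b z + c = 0 with a = -0.113, b = -1.349, c = 1.
Discriminant D = b^2 - 4ac = (-1.349)^2 - 4*(-0.113)*1 = 1.819801 - (-0.452) = 2.271801.
D >= 0, so the roots are real: z = (-b +/- sqrt(D)) / (2a) = (1.349 +/- 1.507249) / (-0.226).
  z_1 = (1.349 + 1.507249) / (-0.226) = -12.6383,   |z_1| = 12.6383.
  z_2 = (1.349 - 1.507249) / (-0.226) = 0.7002,   |z_2| = 0.7002.
Moduli of all roots: 12.6383, 0.7002.
All moduli strictly greater than 1? No.
Verdict: Not stationary.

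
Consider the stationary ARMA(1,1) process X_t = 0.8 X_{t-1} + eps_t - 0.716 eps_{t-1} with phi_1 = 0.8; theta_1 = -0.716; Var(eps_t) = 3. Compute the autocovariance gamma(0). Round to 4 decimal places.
\gamma(0) = 3.0588

Multiply the model equation by X_{t-k} and take expectations. With theta_0 = psi_0 = 1 and psi_j the MA(infinity) weights, this gives
  gamma(k) - sum_i phi_i gamma(k-i) = c_k,
  c_k = sigma^2 * sum_{j=k..q} theta_j psi_{j-k}   (c_k = 0 for k > q),
using gamma(-m) = gamma(m).
psi-weights needed (psi_j = theta_j + sum_i phi_i psi_{j-i}):
  psi_1 = theta_1 + phi_1 = -0.716 + (0.8) = 0.084
Right-hand sides:
  c_0 = sigma^2 (1 + theta_1 psi_1) = 3 * (1 + (-0.716)(0.084)) = 3 * 0.939856 = 2.819568
  c_1 = sigma^2 theta_1 = 3 * (-0.716) = -2.148
  c_2 = 0
Equations for k = 0 and k = 1 (AR order 1):
  gamma(0) = phi_1 gamma(1) + c_0
  gamma(1) = phi_1 gamma(0) + c_1
Substituting the second into the first: gamma(0) (1 - phi_1^2) = c_0 + phi_1 c_1, so
  gamma(0) = (c_0 + phi_1 c_1) / (1 - phi_1^2) = (2.819568 + (0.8)(-2.148)) / (1 - (0.8)^2) = 1.101168 / 0.36 = 3.0588.
Therefore gamma(0) = 3.0588 (to 4 decimal places).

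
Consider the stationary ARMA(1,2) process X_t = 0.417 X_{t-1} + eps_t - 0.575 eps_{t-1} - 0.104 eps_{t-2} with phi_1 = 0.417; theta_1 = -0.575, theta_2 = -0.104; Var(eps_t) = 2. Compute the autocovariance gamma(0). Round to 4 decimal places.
\gamma(0) = 2.1198

Multiply the model equation by X_{t-k} and take expectations. With theta_0 = psi_0 = 1 and psi_j the MA(infinity) weights, this gives
  gamma(k) - sum_i phi_i gamma(k-i) = c_k,
  c_k = sigma^2 * sum_{j=k..q} theta_j psi_{j-k}   (c_k = 0 for k > q),
using gamma(-m) = gamma(m).
psi-weights needed (psi_j = theta_j + sum_i phi_i psi_{j-i}):
  psi_1 = theta_1 + phi_1 = -0.575 + (0.417) = -0.158
  psi_2 = theta_2 + phi_1 psi_1 = -0.104 + (0.417)(-0.158) = -0.169886
Right-hand sides:
  c_0 = sigma^2 (1 + theta_1 psi_1 + theta_2 psi_2) = 2 * (1 + (-0.575)(-0.158) + (-0.104)(-0.169886)) = 2 * 1.108518 = 2.217036
  c_1 = sigma^2 (theta_1 + theta_2 psi_1) = 2 * (-0.575 + (-0.104)(-0.158)) = -1.117136
  c_2 = sigma^2 theta_2 = 2 * (-0.104) = -0.208
Equations for k = 0 and k = 1 (AR order 1):
  gamma(0) = phi_1 gamma(1) + c_0
  gamma(1) = phi_1 gamma(0) + c_1
Substituting the second into the first: gamma(0) (1 - phi_1^2) = c_0 + phi_1 c_1, so
  gamma(0) = (c_0 + phi_1 c_1) / (1 - phi_1^2) = (2.217036 + (0.417)(-1.117136)) / (1 - (0.417)^2) = 1.751191 / 0.826111 = 2.119801.
Therefore gamma(0) = 2.1198 (to 4 decimal places).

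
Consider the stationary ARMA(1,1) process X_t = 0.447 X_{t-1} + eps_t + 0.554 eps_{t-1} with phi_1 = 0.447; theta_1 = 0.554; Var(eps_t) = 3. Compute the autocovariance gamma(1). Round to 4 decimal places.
\gamma(1) = 4.6822

Multiply the model equation by X_{t-k} and take expectations. With theta_0 = psi_0 = 1 and psi_j the MA(infinity) weights, this gives
  gamma(k) - sum_i phi_i gamma(k-i) = c_k,
  c_k = sigma^2 * sum_{j=k..q} theta_j psi_{j-k}   (c_k = 0 for k > q),
using gamma(-m) = gamma(m).
psi-weights needed (psi_j = theta_j + sum_i phi_i psi_{j-i}):
  psi_1 = theta_1 + phi_1 = 0.554 + (0.447) = 1.001
Right-hand sides:
  c_0 = sigma^2 (1 + theta_1 psi_1) = 3 * (1 + (0.554)(1.001)) = 3 * 1.554554 = 4.663662
  c_1 = sigma^2 theta_1 = 3 * (0.554) = 1.662
  c_2 = 0
Equations for k = 0 and k = 1 (AR order 1):
  gamma(0) = phi_1 gamma(1) + c_0
  gamma(1) = phi_1 gamma(0) + c_1
Substituting the second into the first: gamma(0) (1 - phi_1^2) = c_0 + phi_1 c_1, so
  gamma(0) = (c_0 + phi_1 c_1) / (1 - phi_1^2) = (4.663662 + (0.447)(1.662)) / (1 - (0.447)^2) = 5.406576 / 0.800191 = 6.756607.
  gamma(1) = phi_1 gamma(0) + c_1 = (0.447)(6.756607) + (1.662) = 4.682203.
Therefore gamma(1) = 4.6822 (to 4 decimal places).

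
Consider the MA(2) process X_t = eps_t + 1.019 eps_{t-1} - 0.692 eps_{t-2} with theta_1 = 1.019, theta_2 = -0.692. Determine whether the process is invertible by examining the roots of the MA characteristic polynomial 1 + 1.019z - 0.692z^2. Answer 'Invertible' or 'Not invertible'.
\text{Not invertible}

The MA(q) characteristic polynomial is P(z) = 1 + 1.019z - 0.692z^2.
Invertibility requires all roots to lie outside the unit circle, i.e. |z| > 1 for every root.
Set 1 + (1.019) z + (-0.692) z^2 = 0, i.e. a z^2 + b z + c = 0 with a = -0.692, b = 1.019, c = 1.
Discriminant D = b^2 - 4ac = (1.019)^2 - 4*(-0.692)*1 = 1.038361 - (-2.768) = 3.806361.
D >= 0, so the roots are real: z = (-b +/- sqrt(D)) / (2a) = (-1.019 +/- 1.95099) / (-1.384).
  z_1 = (-1.019 + 1.95099) / (-1.384) = -0.6734,   |z_1| = 0.6734.
  z_2 = (-1.019 - 1.95099) / (-1.384) = 2.1459,   |z_2| = 2.1459.
Moduli of all roots: 0.6734, 2.1459.
All moduli strictly greater than 1? No.
Verdict: Not invertible.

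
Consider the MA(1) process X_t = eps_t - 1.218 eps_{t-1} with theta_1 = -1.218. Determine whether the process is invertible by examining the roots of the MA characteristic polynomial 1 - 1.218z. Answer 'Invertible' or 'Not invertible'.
\text{Not invertible}

The MA(q) characteristic polynomial is P(z) = 1 - 1.218z.
Invertibility requires all roots to lie outside the unit circle, i.e. |z| > 1 for every root.
This is linear in z: 1 + (-1.218) z = 0  =>  z = -1/(-1.218) = 0.821018,  |z| = 0.821018.
Moduli of all roots: 0.8210.
All moduli strictly greater than 1? No.
Verdict: Not invertible.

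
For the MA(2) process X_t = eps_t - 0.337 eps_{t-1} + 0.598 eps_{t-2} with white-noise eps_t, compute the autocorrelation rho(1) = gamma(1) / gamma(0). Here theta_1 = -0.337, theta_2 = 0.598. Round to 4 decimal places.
\rho(1) = -0.3661

For an MA(q) process with theta_0 = 1, the autocovariance is
  gamma(k) = sigma^2 * sum_{i=0..q-k} theta_i * theta_{i+k},
and rho(k) = gamma(k) / gamma(0). Sigma^2 cancels.
  numerator   = (1)*(-0.337) + (-0.337)*(0.598) = -0.538526.
  denominator = (1)^2 + (-0.337)^2 + (0.598)^2 = 1.471173.
  rho(1) = -0.538526 / 1.471173 = -0.3661.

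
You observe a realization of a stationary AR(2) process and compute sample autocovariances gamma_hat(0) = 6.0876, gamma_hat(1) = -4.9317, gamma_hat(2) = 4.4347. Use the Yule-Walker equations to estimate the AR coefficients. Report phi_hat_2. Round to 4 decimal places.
\hat\phi_{2} = 0.2100

The Yule-Walker equations for an AR(p) process read, in matrix form,
  Gamma_p phi = r_p,   with   (Gamma_p)_{ij} = gamma(|i - j|),
                       (r_p)_i = gamma(i),   i,j = 1..p.
Substitute the sample gammas (Toeplitz matrix and right-hand side of size 2):
  Gamma_p = [[6.0876, -4.9317], [-4.9317, 6.0876]]
  r_p     = [-4.9317, 4.4347]
Written out:
  6.0876 phi_1 - 4.9317 phi_2 = -4.9317
  -4.9317 phi_1 + 6.0876 phi_2 = 4.4347
Solve by Cramer's rule:
  det = gamma(0)^2 - gamma(1)^2 = (6.0876)^2 - (-4.9317)^2 = 37.05887376 - 24.32166489 = 12.73720887
  phi_hat_1 = [gamma(1) gamma(0) - gamma(1) gamma(2)] / det = [(-4.9317)(6.0876) - (-4.9317)(4.4347)] / 12.73720887 = -8.15160693 / 12.73720887 = -0.64
  phi_hat_2 = [gamma(0) gamma(2) - gamma(1)^2] / det = [(6.0876)(4.4347) - (-4.9317)^2] / 12.73720887 = 2.67501483 / 12.73720887 = 0.21
So phi_hat = [-0.6400, 0.2100].
Therefore phi_hat_2 = 0.2100.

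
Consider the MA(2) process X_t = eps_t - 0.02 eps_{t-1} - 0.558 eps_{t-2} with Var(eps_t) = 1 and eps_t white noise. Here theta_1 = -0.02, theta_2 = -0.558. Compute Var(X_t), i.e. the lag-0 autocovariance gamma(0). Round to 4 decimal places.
\gamma(0) = 1.3118

For an MA(q) process X_t = eps_t + sum_i theta_i eps_{t-i} with
Var(eps_t) = sigma^2, the variance is
  gamma(0) = sigma^2 * (1 + sum_i theta_i^2).
  sum_i theta_i^2 = (-0.02)^2 + (-0.558)^2 = 0.0004 + 0.311364 = 0.311764.
  gamma(0) = 1 * (1 + 0.311764) = 1 * 1.311764 = 1.311764, which rounds to 1.3118.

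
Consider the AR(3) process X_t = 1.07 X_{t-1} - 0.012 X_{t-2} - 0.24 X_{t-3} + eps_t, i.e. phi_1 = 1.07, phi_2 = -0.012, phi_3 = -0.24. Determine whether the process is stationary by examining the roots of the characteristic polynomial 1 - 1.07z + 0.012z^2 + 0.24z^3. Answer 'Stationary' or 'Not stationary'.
\text{Stationary}

The AR(p) characteristic polynomial is P(z) = 1 - 1.07z + 0.012z^2 + 0.24z^3.
Stationarity requires all roots to lie outside the unit circle, i.e. |z| > 1 for every root.
Degree 3: look for a simple real root z0 first, then factor out (1 - z/z0) and solve the remaining quadratic.
Testing z0 = -2.5: P(-2.5) = 1 + (-1.07)(-2.5) + (0.012)(-2.5)^2 + (0.24)(-2.5)^3
  = 1 + (2.675) + (0.075) + (-3.75) = 0.  So z_0 = -2.5 is a root, |z_0| = 2.5.
Divide out the factor (1 + 0.4 z) = (1 - z/z0) (since 1/z0 = -0.4):
  P(z) = (1 + 0.4 z)(1 + (-1.47) z + (0.6) z^2)
  [check: z-coef -1.47 - (-0.4) = -1.07; z^2-coef 0.6 - (-0.4)(-1.47) = 0.012; z^3-coef -(-0.4)(0.6) = 0.24.]
Remaining roots from the quadratic factor 1 + (-1.47) z + (0.6) z^2:
  Set 1 + (-1.47) z + (0.6) z^2 = 0, i.e. a z^2 + b z + c = 0 with a = 0.6, b = -1.47, c = 1.
  Discriminant D = b^2 - 4ac = (-1.47)^2 - 4*(0.6)*1 = 2.1609 - (2.4) = -0.2391.
  D < 0, so the roots are the complex-conjugate pair z = (-b +/- i sqrt(-D)) / (2a) = 1.225 +/- 0.4075i.
  For a conjugate pair |z|^2 = z * conj(z) = (product of roots) = c/a = 1/(0.6) = 1.666667, so |z| = sqrt(1.666667) = 1.291 for both roots.
Moduli of all roots: 2.5000, 1.2910, 1.2910.
All moduli strictly greater than 1? Yes.
Verdict: Stationary.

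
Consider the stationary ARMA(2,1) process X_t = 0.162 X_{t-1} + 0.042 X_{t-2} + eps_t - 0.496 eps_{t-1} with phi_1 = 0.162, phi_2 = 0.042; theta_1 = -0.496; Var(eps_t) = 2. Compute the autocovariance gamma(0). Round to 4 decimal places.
\gamma(0) = 2.2239

Multiply the model equation by X_{t-k} and take expectations. With theta_0 = psi_0 = 1 and psi_j the MA(infinity) weights, this gives
  gamma(k) - sum_i phi_i gamma(k-i) = c_k,
  c_k = sigma^2 * sum_{j=k..q} theta_j psi_{j-k}   (c_k = 0 for k > q),
using gamma(-m) = gamma(m).
psi-weights needed (psi_j = theta_j + sum_i phi_i psi_{j-i}):
  psi_1 = theta_1 + phi_1 = -0.496 + (0.162) = -0.334
Right-hand sides:
  c_0 = sigma^2 (1 + theta_1 psi_1) = 2 * (1 + (-0.496)(-0.334)) = 2 * 1.165664 = 2.331328
  c_1 = sigma^2 theta_1 = 2 * (-0.496) = -0.992
  c_2 = 0
Equations for k = 0, 1, 2 (AR order 2, c_2 = 0):
  (E0) gamma(0) = phi_1 gamma(1) + phi_2 gamma(2) + c_0
  (E1) gamma(1) = phi_1 gamma(0) + phi_2 gamma(1) + c_1
  (E2) gamma(2) = phi_1 gamma(1) + phi_2 gamma(0)
From (E1): gamma(1) = A gamma(0) + B with
  A = phi_1 / (1 - phi_2) = 0.162 / 0.958 = 0.169102,   B = c_1 / (1 - phi_2) = -0.992 / 0.958 = -1.035491.
Insert (E2) into (E0): gamma(0) (1 - phi_2^2) = phi_1 (1 + phi_2) gamma(1) + c_0.
  phi_1 (1 + phi_2) = (0.162)(1.042) = 0.168804,   1 - phi_2^2 = 0.998236.
Replace gamma(1) by A gamma(0) + B and collect gamma(0):
  gamma(0) [0.998236 - (0.168804)(0.169102)] = (0.168804)(-1.035491) + 2.331328
  gamma(0) * 0.969691 = 2.156533
  gamma(0) = 2.156533 / 0.969691 = 2.223939.
Therefore gamma(0) = 2.2239 (to 4 decimal places).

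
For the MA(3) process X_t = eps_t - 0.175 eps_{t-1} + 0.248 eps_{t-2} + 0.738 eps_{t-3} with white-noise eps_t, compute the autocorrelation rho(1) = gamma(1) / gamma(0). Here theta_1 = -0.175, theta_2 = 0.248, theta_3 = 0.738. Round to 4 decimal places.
\rho(1) = -0.0216

For an MA(q) process with theta_0 = 1, the autocovariance is
  gamma(k) = sigma^2 * sum_{i=0..q-k} theta_i * theta_{i+k},
and rho(k) = gamma(k) / gamma(0). Sigma^2 cancels.
  numerator   = (1)*(-0.175) + (-0.175)*(0.248) + (0.248)*(0.738) = -0.035376.
  denominator = (1)^2 + (-0.175)^2 + (0.248)^2 + (0.738)^2 = 1.636773.
  rho(1) = -0.035376 / 1.636773 = -0.0216.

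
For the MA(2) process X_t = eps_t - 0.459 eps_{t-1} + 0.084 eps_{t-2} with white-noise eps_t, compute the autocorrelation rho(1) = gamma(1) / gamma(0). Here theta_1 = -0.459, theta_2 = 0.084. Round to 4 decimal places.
\rho(1) = -0.4086

For an MA(q) process with theta_0 = 1, the autocovariance is
  gamma(k) = sigma^2 * sum_{i=0..q-k} theta_i * theta_{i+k},
and rho(k) = gamma(k) / gamma(0). Sigma^2 cancels.
  numerator   = (1)*(-0.459) + (-0.459)*(0.084) = -0.497556.
  denominator = (1)^2 + (-0.459)^2 + (0.084)^2 = 1.217737.
  rho(1) = -0.497556 / 1.217737 = -0.4086.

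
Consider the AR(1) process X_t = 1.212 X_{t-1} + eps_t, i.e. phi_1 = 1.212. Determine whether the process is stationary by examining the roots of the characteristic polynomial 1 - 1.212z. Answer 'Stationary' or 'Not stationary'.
\text{Not stationary}

The AR(p) characteristic polynomial is P(z) = 1 - 1.212z.
Stationarity requires all roots to lie outside the unit circle, i.e. |z| > 1 for every root.
This is linear in z: 1 + (-1.212) z = 0  =>  z = -1/(-1.212) = 0.825083,  |z| = 0.825083.
Moduli of all roots: 0.8251.
All moduli strictly greater than 1? No.
Verdict: Not stationary.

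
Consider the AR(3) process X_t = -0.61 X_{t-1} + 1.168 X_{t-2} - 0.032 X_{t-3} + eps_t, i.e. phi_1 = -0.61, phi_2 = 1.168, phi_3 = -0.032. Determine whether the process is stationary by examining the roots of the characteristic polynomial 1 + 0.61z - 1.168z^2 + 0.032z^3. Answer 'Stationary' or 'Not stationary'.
\text{Not stationary}

The AR(p) characteristic polynomial is P(z) = 1 + 0.61z - 1.168z^2 + 0.032z^3.
Stationarity requires all roots to lie outside the unit circle, i.e. |z| > 1 for every root.
Degree 3: look for a simple real root z0 first, then factor out (1 - z/z0) and solve the remaining quadratic.
Testing z0 = 1.25: P(1.25) = 1 + (0.61)(1.25) + (-1.168)(1.25)^2 + (0.032)(1.25)^3
  = 1 + (0.7625) + (-1.825) + (0.0625) = 0.  So z_0 = 1.25 is a root, |z_0| = 1.25.
Divide out the factor (1 - 0.8 z) = (1 - z/z0) (since 1/z0 = 0.8):
  P(z) = (1 - 0.8 z)(1 + (1.41) z + (-0.04) z^2)
  [check: z-coef 1.41 - (0.8) = 0.61; z^2-coef -0.04 - (0.8)(1.41) = -1.168; z^3-coef -(0.8)(-0.04) = 0.032.]
Remaining roots from the quadratic factor 1 + (1.41) z + (-0.04) z^2:
  Set 1 + (1.41) z + (-0.04) z^2 = 0, i.e. a z^2 + b z + c = 0 with a = -0.04, b = 1.41, c = 1.
  Discriminant D = b^2 - 4ac = (1.41)^2 - 4*(-0.04)*1 = 1.9881 - (-0.16) = 2.1481.
  D >= 0, so the roots are real: z = (-b +/- sqrt(D)) / (2a) = (-1.41 +/- 1.46564) / (-0.08).
    z_1 = (-1.41 + 1.46564) / (-0.08) = -0.6955,   |z_1| = 0.6955.
    z_2 = (-1.41 - 1.46564) / (-0.08) = 35.9455,   |z_2| = 35.9455.
Moduli of all roots: 1.2500, 0.6955, 35.9455.
All moduli strictly greater than 1? No.
Verdict: Not stationary.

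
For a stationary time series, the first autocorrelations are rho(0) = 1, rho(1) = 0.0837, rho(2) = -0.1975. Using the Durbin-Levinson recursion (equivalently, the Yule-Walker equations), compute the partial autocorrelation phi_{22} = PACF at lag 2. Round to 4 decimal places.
\phi_{22} = -0.2059

The PACF at lag k is phi_{kk}, the last component of the solution
to the Yule-Walker system G_k phi = r_k where
  (G_k)_{ij} = rho(|i - j|), (r_k)_i = rho(i), i,j = 1..k.
Equivalently, Durbin-Levinson gives phi_{kk} iteratively:
  phi_{11} = rho(1)
  phi_{kk} = [rho(k) - sum_{j=1..k-1} phi_{k-1,j} rho(k-j)]
            / [1 - sum_{j=1..k-1} phi_{k-1,j} rho(j)],
  phi_{k,j} = phi_{k-1,j} - phi_{kk} phi_{k-1,k-j},  j = 1..k-1.
Step k = 1:
  phi_11 = rho(1) = 0.0837.
Step k = 2:
  phi_22 = [rho(2) - phi_11 rho(1)] / [1 - phi_11 rho(1)] = [-0.1975 - (0.0837)(0.0837)] / [1 - (0.0837)(0.0837)]
         = -0.20450569 / 0.99299431 = -0.2059.
Therefore phi_{22} = -0.2059.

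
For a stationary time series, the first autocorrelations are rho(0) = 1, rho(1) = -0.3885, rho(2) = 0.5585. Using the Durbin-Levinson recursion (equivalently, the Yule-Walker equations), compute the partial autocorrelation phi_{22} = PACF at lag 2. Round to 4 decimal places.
\phi_{22} = 0.4800

The PACF at lag k is phi_{kk}, the last component of the solution
to the Yule-Walker system G_k phi = r_k where
  (G_k)_{ij} = rho(|i - j|), (r_k)_i = rho(i), i,j = 1..k.
Equivalently, Durbin-Levinson gives phi_{kk} iteratively:
  phi_{11} = rho(1)
  phi_{kk} = [rho(k) - sum_{j=1..k-1} phi_{k-1,j} rho(k-j)]
            / [1 - sum_{j=1..k-1} phi_{k-1,j} rho(j)],
  phi_{k,j} = phi_{k-1,j} - phi_{kk} phi_{k-1,k-j},  j = 1..k-1.
Step k = 1:
  phi_11 = rho(1) = -0.3885.
Step k = 2:
  phi_22 = [rho(2) - phi_11 rho(1)] / [1 - phi_11 rho(1)] = [0.5585 - (-0.3885)(-0.3885)] / [1 - (-0.3885)(-0.3885)]
         = 0.40756775 / 0.84906775 = 0.48.
Therefore phi_{22} = 0.4800.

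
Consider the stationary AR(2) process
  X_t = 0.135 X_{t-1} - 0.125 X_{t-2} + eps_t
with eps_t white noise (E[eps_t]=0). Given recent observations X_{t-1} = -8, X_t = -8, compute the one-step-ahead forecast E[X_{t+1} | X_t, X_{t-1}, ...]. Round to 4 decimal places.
E[X_{t+1} \mid \mathcal F_t] = -0.0800

For an AR(p) model X_t = c + sum_i phi_i X_{t-i} + eps_t, the
one-step-ahead conditional mean is
  E[X_{t+1} | X_t, ...] = c + sum_i phi_i X_{t+1-i}.
Substitute known values:
  E[X_{t+1} | ...] = (0.135) * (-8) + (-0.125) * (-8)
                   = -0.0800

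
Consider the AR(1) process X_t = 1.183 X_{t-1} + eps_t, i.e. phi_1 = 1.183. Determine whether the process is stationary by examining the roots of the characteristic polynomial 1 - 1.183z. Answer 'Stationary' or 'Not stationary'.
\text{Not stationary}

The AR(p) characteristic polynomial is P(z) = 1 - 1.183z.
Stationarity requires all roots to lie outside the unit circle, i.e. |z| > 1 for every root.
This is linear in z: 1 + (-1.183) z = 0  =>  z = -1/(-1.183) = 0.845309,  |z| = 0.845309.
Moduli of all roots: 0.8453.
All moduli strictly greater than 1? No.
Verdict: Not stationary.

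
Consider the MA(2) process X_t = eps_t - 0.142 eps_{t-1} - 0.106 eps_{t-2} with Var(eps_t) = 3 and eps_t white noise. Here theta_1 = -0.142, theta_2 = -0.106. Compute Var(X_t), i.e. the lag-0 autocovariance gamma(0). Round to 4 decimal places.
\gamma(0) = 3.0942

For an MA(q) process X_t = eps_t + sum_i theta_i eps_{t-i} with
Var(eps_t) = sigma^2, the variance is
  gamma(0) = sigma^2 * (1 + sum_i theta_i^2).
  sum_i theta_i^2 = (-0.142)^2 + (-0.106)^2 = 0.020164 + 0.011236 = 0.0314.
  gamma(0) = 3 * (1 + 0.0314) = 3 * 1.0314 = 3.0942.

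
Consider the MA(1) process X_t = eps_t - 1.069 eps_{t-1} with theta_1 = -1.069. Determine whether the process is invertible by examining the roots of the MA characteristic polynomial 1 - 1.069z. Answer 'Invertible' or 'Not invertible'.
\text{Not invertible}

The MA(q) characteristic polynomial is P(z) = 1 - 1.069z.
Invertibility requires all roots to lie outside the unit circle, i.e. |z| > 1 for every root.
This is linear in z: 1 + (-1.069) z = 0  =>  z = -1/(-1.069) = 0.935454,  |z| = 0.935454.
Moduli of all roots: 0.9355.
All moduli strictly greater than 1? No.
Verdict: Not invertible.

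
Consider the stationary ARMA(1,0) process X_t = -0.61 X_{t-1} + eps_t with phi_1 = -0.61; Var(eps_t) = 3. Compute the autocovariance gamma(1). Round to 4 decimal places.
\gamma(1) = -2.9145

Multiply the model equation by X_{t-k} and take expectations. With theta_0 = psi_0 = 1 and psi_j the MA(infinity) weights, this gives
  gamma(k) - sum_i phi_i gamma(k-i) = c_k,
  c_k = sigma^2 * sum_{j=k..q} theta_j psi_{j-k}   (c_k = 0 for k > q),
using gamma(-m) = gamma(m).
Pure AR (q = 0): c_0 = sigma^2 = 3, c_k = 0 for k >= 1.
Equations for k = 0 and k = 1 (AR order 1):
  gamma(0) = phi_1 gamma(1) + c_0
  gamma(1) = phi_1 gamma(0) + c_1
Substituting the second into the first: gamma(0) (1 - phi_1^2) = c_0 + phi_1 c_1, so
  gamma(0) = c_0 / (1 - phi_1^2) = 3 / (1 - (-0.61)^2) = 3 / 0.6279 = 4.777831.
  gamma(1) = phi_1 gamma(0) = (-0.61)(4.777831) = -2.914477.
Therefore gamma(1) = -2.9145 (to 4 decimal places).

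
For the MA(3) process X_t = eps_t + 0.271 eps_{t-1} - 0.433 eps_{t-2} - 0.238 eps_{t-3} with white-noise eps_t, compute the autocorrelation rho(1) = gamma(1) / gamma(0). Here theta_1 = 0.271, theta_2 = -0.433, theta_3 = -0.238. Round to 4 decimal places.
\rho(1) = 0.1948

For an MA(q) process with theta_0 = 1, the autocovariance is
  gamma(k) = sigma^2 * sum_{i=0..q-k} theta_i * theta_{i+k},
and rho(k) = gamma(k) / gamma(0). Sigma^2 cancels.
  numerator   = (1)*(0.271) + (0.271)*(-0.433) + (-0.433)*(-0.238) = 0.256711.
  denominator = (1)^2 + (0.271)^2 + (-0.433)^2 + (-0.238)^2 = 1.317574.
  rho(1) = 0.256711 / 1.317574 = 0.1948.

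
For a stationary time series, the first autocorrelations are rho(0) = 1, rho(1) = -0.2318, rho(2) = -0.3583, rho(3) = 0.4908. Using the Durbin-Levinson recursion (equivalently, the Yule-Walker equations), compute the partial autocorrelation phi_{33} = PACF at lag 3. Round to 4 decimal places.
\phi_{33} = 0.3529

The PACF at lag k is phi_{kk}, the last component of the solution
to the Yule-Walker system G_k phi = r_k where
  (G_k)_{ij} = rho(|i - j|), (r_k)_i = rho(i), i,j = 1..k.
Equivalently, Durbin-Levinson gives phi_{kk} iteratively:
  phi_{11} = rho(1)
  phi_{kk} = [rho(k) - sum_{j=1..k-1} phi_{k-1,j} rho(k-j)]
            / [1 - sum_{j=1..k-1} phi_{k-1,j} rho(j)],
  phi_{k,j} = phi_{k-1,j} - phi_{kk} phi_{k-1,k-j},  j = 1..k-1.
Step k = 1:
  phi_11 = rho(1) = -0.2318.
Step k = 2:
  phi_22 = [rho(2) - phi_11 rho(1)] / [1 - phi_11 rho(1)] = [-0.3583 - (-0.2318)(-0.2318)] / [1 - (-0.2318)(-0.2318)]
         = -0.41203124 / 0.94626876 = -0.435427.
  Update: phi_21 = phi_11 - phi_22 phi_11 = -0.2318 - (-0.435427)(-0.2318) = -0.332732.
Step k = 3:
  phi_33 = [rho(3) - phi_21 rho(2) - phi_22 rho(1)] / [1 - phi_21 rho(1) - phi_22 rho(2)]
    numerator   = 0.4908 - (-0.332732)(-0.3583) - (-0.435427)(-0.2318) = 0.27065006
    denominator = 1 - (-0.332732)(-0.2318) - (-0.435427)(-0.3583) = 0.76685911
  phi_33 = 0.27065006 / 0.76685911 = 0.3529.
Therefore phi_{33} = 0.3529.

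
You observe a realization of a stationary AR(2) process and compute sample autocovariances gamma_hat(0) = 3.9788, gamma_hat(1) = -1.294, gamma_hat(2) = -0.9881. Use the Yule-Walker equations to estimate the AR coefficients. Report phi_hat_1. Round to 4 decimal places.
\hat\phi_{1} = -0.4540

The Yule-Walker equations for an AR(p) process read, in matrix form,
  Gamma_p phi = r_p,   with   (Gamma_p)_{ij} = gamma(|i - j|),
                       (r_p)_i = gamma(i),   i,j = 1..p.
Substitute the sample gammas (Toeplitz matrix and right-hand side of size 2):
  Gamma_p = [[3.9788, -1.294], [-1.294, 3.9788]]
  r_p     = [-1.294, -0.9881]
Written out:
  3.9788 phi_1 - 1.294 phi_2 = -1.294
  -1.294 phi_1 + 3.9788 phi_2 = -0.9881
Solve by Cramer's rule:
  det = gamma(0)^2 - gamma(1)^2 = (3.9788)^2 - (-1.294)^2 = 15.83084944 - 1.674436 = 14.15641344
  phi_hat_1 = [gamma(1) gamma(0) - gamma(1) gamma(2)] / det = [(-1.294)(3.9788) - (-1.294)(-0.9881)] / 14.15641344 = -6.4271686 / 14.15641344 = -0.454
  phi_hat_2 = [gamma(0) gamma(2) - gamma(1)^2] / det = [(3.9788)(-0.9881) - (-1.294)^2] / 14.15641344 = -5.60588828 / 14.15641344 = -0.396
So phi_hat = [-0.4540, -0.3960].
Therefore phi_hat_1 = -0.4540.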